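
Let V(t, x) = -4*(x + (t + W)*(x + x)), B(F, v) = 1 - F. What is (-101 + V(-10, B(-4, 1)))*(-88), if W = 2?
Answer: -17512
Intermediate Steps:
V(t, x) = -4*x - 8*x*(2 + t) (V(t, x) = -4*(x + (t + 2)*(x + x)) = -4*(x + (2 + t)*(2*x)) = -4*(x + 2*x*(2 + t)) = -4*x - 8*x*(2 + t))
(-101 + V(-10, B(-4, 1)))*(-88) = (-101 - 4*(1 - 1*(-4))*(5 + 2*(-10)))*(-88) = (-101 - 4*(1 + 4)*(5 - 20))*(-88) = (-101 - 4*5*(-15))*(-88) = (-101 + 300)*(-88) = 199*(-88) = -17512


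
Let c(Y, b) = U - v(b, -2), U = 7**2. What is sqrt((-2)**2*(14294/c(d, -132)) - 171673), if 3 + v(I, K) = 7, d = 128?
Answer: I*sqrt(38340545)/15 ≈ 412.8*I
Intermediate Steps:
U = 49
v(I, K) = 4 (v(I, K) = -3 + 7 = 4)
c(Y, b) = 45 (c(Y, b) = 49 - 1*4 = 49 - 4 = 45)
sqrt((-2)**2*(14294/c(d, -132)) - 171673) = sqrt((-2)**2*(14294/45) - 171673) = sqrt(4*(14294*(1/45)) - 171673) = sqrt(4*(14294/45) - 171673) = sqrt(57176/45 - 171673) = sqrt(-7668109/45) = I*sqrt(38340545)/15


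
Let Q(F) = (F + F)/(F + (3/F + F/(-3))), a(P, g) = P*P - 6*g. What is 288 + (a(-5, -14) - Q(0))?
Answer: 397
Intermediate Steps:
a(P, g) = P² - 6*g
Q(F) = 2*F/(3/F + 2*F/3) (Q(F) = (2*F)/(F + (3/F + F*(-⅓))) = (2*F)/(F + (3/F - F/3)) = (2*F)/(3/F + 2*F/3) = 2*F/(3/F + 2*F/3))
288 + (a(-5, -14) - Q(0)) = 288 + (((-5)² - 6*(-14)) - 6*0²/(9 + 2*0²)) = 288 + ((25 + 84) - 6*0/(9 + 2*0)) = 288 + (109 - 6*0/(9 + 0)) = 288 + (109 - 6*0/9) = 288 + (109 - 1*0) = 288 + (109 + 0) = 288 + 109 = 397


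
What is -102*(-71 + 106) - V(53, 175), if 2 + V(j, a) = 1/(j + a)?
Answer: -813505/228 ≈ -3568.0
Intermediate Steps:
V(j, a) = -2 + 1/(a + j) (V(j, a) = -2 + 1/(j + a) = -2 + 1/(a + j))
-102*(-71 + 106) - V(53, 175) = -102*(-71 + 106) - (1 - 2*175 - 2*53)/(175 + 53) = -102*35 - (1 - 350 - 106)/228 = -3570 - (-455)/228 = -3570 - 1*(-455/228) = -3570 + 455/228 = -813505/228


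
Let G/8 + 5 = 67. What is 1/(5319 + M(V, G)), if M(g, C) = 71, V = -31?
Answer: 1/5390 ≈ 0.00018553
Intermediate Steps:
G = 496 (G = -40 + 8*67 = -40 + 536 = 496)
1/(5319 + M(V, G)) = 1/(5319 + 71) = 1/5390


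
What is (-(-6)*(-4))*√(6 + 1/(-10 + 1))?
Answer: -8*√53 ≈ -58.241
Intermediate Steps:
(-(-6)*(-4))*√(6 + 1/(-10 + 1)) = (-2*12)*√(6 + 1/(-9)) = -24*√(6 - ⅑) = -8*√53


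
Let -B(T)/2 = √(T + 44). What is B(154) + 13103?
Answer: 13103 - 6*√22 ≈ 13075.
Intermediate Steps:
B(T) = -2*√(44 + T) (B(T) = -2*√(T + 44) = -2*√(44 + T))
B(154) + 13103 = -2*√(44 + 154) + 13103 = -6*√22 + 13103 = 13103 - 6*√22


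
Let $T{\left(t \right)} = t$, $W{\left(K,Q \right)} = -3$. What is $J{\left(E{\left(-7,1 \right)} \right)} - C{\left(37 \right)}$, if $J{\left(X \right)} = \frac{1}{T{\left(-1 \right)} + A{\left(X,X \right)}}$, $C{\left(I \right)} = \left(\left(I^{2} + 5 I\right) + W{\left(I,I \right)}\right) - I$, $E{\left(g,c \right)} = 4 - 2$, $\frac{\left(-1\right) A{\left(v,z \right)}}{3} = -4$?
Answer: $- \frac{16653}{11} \approx -1513.9$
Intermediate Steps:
$A{\left(v,z \right)} = 12$ ($A{\left(v,z \right)} = \left(-3\right) \left(-4\right) = 12$)
$E{\left(g,c \right)} = 2$
$C{\left(I \right)} = -3 + I^{2} + 4 I$ ($C{\left(I \right)} = \left(\left(I^{2} + 5 I\right) - 3\right) - I = \left(-3 + I^{2} + 5 I\right) - I = -3 + I^{2} + 4 I$)
$J{\left(X \right)} = \frac{1}{11}$ ($J{\left(X \right)} = \frac{1}{-1 + 12} = \frac{1}{11}$)
$J{\left(E{\left(-7,1 \right)} \right)} - C{\left(37 \right)} = \frac{1}{11} - \left(-3 + 37^{2} + 4 \cdot 37\right) = \frac{1}{11} - \left(-3 + 1369 + 148\right) = \frac{1}{11} - 1514 = - \frac{16653}{11}$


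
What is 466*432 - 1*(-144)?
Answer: 201456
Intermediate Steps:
466*432 - 1*(-144) = 201312 + 144 = 201456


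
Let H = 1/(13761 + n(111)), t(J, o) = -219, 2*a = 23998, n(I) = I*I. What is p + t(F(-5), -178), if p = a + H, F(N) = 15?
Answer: 307245961/26082 ≈ 11780.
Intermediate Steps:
n(I) = I**2
a = 11999 (a = (1/2)*23998 = 11999)
H = 1/26082 (H = 1/(13761 + 111**2) = 1/(13761 + 12321) = 1/26082 ≈ 3.8341e-5)
p = 312957919/26082 (p = 11999 + 1/26082 = 312957919/26082 ≈ 11999.)
p + t(F(-5), -178) = 312957919/26082 - 219 = 307245961/26082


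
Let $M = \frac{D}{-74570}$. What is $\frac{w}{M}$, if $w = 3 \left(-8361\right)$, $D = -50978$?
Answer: $- \frac{935219655}{25489} \approx -36691.0$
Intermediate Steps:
$M = \frac{25489}{37285}$ ($M = - \frac{50978}{-74570} = \left(-50978\right) \left(- \frac{1}{74570}\right) = \frac{25489}{37285} \approx 0.68363$)
$w = -25083$
$\frac{w}{M} = - \frac{25083}{\frac{25489}{37285}} = \left(-25083\right) \frac{37285}{25489} = - \frac{935219655}{25489}$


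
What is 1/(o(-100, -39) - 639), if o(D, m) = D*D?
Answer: 1/9361 ≈ 0.00010683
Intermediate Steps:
o(D, m) = D**2
1/(o(-100, -39) - 639) = 1/((-100)**2 - 639) = 1/(10000 - 639) = 1/9361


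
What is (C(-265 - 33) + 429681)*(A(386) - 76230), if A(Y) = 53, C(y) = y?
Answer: -32709108791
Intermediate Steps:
(C(-265 - 33) + 429681)*(A(386) - 76230) = ((-265 - 33) + 429681)*(53 - 76230) = (-298 + 429681)*(-76177) = 429383*(-76177) = -32709108791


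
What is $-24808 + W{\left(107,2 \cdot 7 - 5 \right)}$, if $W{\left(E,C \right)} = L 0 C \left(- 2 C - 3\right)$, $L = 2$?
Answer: $-24808$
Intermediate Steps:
$W{\left(E,C \right)} = 0$ ($W{\left(E,C \right)} = 2 \cdot 0 C \left(- 2 C - 3\right) = 0 C \left(-3 - 2 C\right) = 0 \left(-3 - 2 C\right) = 0$)
$-24808 + W{\left(107,2 \cdot 7 - 5 \right)} = -24808 + 0 = -24808$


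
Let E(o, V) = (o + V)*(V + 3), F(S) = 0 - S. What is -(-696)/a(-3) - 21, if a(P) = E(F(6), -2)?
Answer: -108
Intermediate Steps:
F(S) = -S
E(o, V) = (3 + V)*(V + o) (E(o, V) = (V + o)*(3 + V) = (3 + V)*(V + o))
a(P) = -8 (a(P) = (-2)**2 + 3*(-2) + 3*(-1*6) - (-2)*6 = 4 - 6 + 3*(-6) - 2*(-6) = 4 - 6 - 18 + 12 = -8)
-(-696)/a(-3) - 21 = -(-696)/(-8) - 21 = -(-696)*(-1)/8 - 21 = -29*3 - 21 = -87 - 21 = -108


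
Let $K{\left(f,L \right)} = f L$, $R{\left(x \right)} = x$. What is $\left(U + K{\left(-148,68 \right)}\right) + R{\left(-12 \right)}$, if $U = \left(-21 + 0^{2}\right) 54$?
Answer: $-11210$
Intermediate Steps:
$U = -1134$ ($U = \left(-21 + 0\right) 54 = \left(-21\right) 54 = -1134$)
$K{\left(f,L \right)} = L f$
$\left(U + K{\left(-148,68 \right)}\right) + R{\left(-12 \right)} = \left(-1134 + 68 \left(-148\right)\right) - 12 = \left(-1134 - 10064\right) - 12 = -11198 - 12 = -11210$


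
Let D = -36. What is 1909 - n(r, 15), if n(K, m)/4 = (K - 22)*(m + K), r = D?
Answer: -2963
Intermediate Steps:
r = -36
n(K, m) = 4*(-22 + K)*(K + m) (n(K, m) = 4*((K - 22)*(m + K)) = 4*((-22 + K)*(K + m)) = 4*(-22 + K)*(K + m))
1909 - n(r, 15) = 1909 - (-88*(-36) - 88*15 + 4*(-36)² + 4*(-36)*15) = 1909 - (3168 - 1320 + 4*1296 - 2160) = 1909 - (3168 - 1320 + 5184 - 2160) = 1909 - 1*4872 = 1909 - 4872 = -2963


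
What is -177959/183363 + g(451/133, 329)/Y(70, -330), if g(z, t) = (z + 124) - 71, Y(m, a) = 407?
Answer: -8257876129/9925622553 ≈ -0.83198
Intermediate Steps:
g(z, t) = 53 + z (g(z, t) = (124 + z) - 71 = 53 + z)
-177959/183363 + g(451/133, 329)/Y(70, -330) = -177959/183363 + (53 + 451/133)/407 = -177959*1/183363 + (53 + 451*(1/133))*(1/407) = -177959/183363 + (53 + 451/133)*(1/407) = -177959/183363 + (7500/133)*(1/407) = -177959/183363 + 7500/54131 = -8257876129/9925622553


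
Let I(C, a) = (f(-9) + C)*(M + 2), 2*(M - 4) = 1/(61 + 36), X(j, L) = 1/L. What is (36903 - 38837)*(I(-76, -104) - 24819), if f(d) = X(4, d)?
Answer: 42675643033/873 ≈ 4.8884e+7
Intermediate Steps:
f(d) = 1/d
M = 777/194 (M = 4 + 1/(2*(61 + 36)) = 4 + (1/2)/97 = 4 + (1/2)*(1/97) = 4 + 1/194 = 777/194 ≈ 4.0052)
I(C, a) = -1165/1746 + 1165*C/194 (I(C, a) = (1/(-9) + C)*(777/194 + 2) = (-1/9 + C)*(1165/194) = -1165/1746 + 1165*C/194)
(36903 - 38837)*(I(-76, -104) - 24819) = (36903 - 38837)*((-1165/1746 + (1165/194)*(-76)) - 24819) = -1934*((-1165/1746 - 44270/97) - 24819) = -1934*(-798025/1746 - 24819) = -1934*(-44131999/1746) = 42675643033/873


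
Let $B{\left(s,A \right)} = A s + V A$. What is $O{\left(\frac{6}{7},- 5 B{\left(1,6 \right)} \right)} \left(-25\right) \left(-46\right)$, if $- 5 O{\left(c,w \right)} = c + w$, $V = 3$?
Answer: $\frac{191820}{7} \approx 27403.0$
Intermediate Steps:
$B{\left(s,A \right)} = 3 A + A s$ ($B{\left(s,A \right)} = A s + 3 A = 3 A + A s$)
$O{\left(c,w \right)} = - \frac{c}{5} - \frac{w}{5}$ ($O{\left(c,w \right)} = - \frac{c + w}{5} = - \frac{c}{5} - \frac{w}{5}$)
$O{\left(\frac{6}{7},- 5 B{\left(1,6 \right)} \right)} \left(-25\right) \left(-46\right) = \left(- \frac{6 \cdot \frac{1}{7}}{5} - \frac{\left(-5\right) 6 \left(3 + 1\right)}{5}\right) \left(-25\right) \left(-46\right) = \left(- \frac{6 \cdot \frac{1}{7}}{5} - \frac{\left(-5\right) 6 \cdot 4}{5}\right) \left(-25\right) \left(-46\right) = \left(\left(- \frac{1}{5}\right) \frac{6}{7} - \frac{\left(-5\right) 24}{5}\right) \left(-25\right) \left(-46\right) = \left(- \frac{6}{35} - -24\right) \left(-25\right) \left(-46\right) = \left(- \frac{6}{35} + 24\right) \left(-25\right) \left(-46\right) = \frac{834}{35} \left(-25\right) \left(-46\right) = \left(- \frac{4170}{7}\right) \left(-46\right) = \frac{191820}{7}$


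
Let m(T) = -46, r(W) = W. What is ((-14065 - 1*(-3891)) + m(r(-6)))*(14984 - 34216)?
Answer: 196551040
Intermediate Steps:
((-14065 - 1*(-3891)) + m(r(-6)))*(14984 - 34216) = ((-14065 - 1*(-3891)) - 46)*(14984 - 34216) = ((-14065 + 3891) - 46)*(-19232) = (-10174 - 46)*(-19232) = -10220*(-19232) = 196551040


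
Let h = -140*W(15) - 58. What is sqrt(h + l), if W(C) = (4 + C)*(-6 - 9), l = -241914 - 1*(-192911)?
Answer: I*sqrt(9161) ≈ 95.713*I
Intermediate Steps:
l = -49003 (l = -241914 + 192911 = -49003)
W(C) = -60 - 15*C (W(C) = (4 + C)*(-15) = -60 - 15*C)
h = 39842 (h = -140*(-60 - 15*15) - 58 = -140*(-60 - 225) - 58 = -140*(-285) - 58 = 39900 - 58 = 39842)
sqrt(h + l) = sqrt(39842 - 49003) = sqrt(-9161) = I*sqrt(9161)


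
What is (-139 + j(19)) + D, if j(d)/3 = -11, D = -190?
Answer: -362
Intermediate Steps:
j(d) = -33 (j(d) = 3*(-11) = -33)
(-139 + j(19)) + D = (-139 - 33) - 190 = -172 - 190 = -362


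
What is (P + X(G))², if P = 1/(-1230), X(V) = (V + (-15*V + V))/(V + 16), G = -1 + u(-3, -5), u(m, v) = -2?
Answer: 13608721/1512900 ≈ 8.9951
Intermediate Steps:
G = -3 (G = -1 - 2 = -3)
X(V) = -13*V/(16 + V) (X(V) = (V - 14*V)/(16 + V) = (-13*V)/(16 + V) = -13*V/(16 + V))
P = -1/1230 ≈ -0.00081301
(P + X(G))² = (-1/1230 - 13*(-3)/(16 - 3))² = (-1/1230 - 13*(-3)/13)² = (-1/1230 - 13*(-3)*1/13)² = (-1/1230 + 3)² = (3689/1230)² = 13608721/1512900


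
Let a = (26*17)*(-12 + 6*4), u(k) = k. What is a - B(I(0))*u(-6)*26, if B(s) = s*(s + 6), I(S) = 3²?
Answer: 26364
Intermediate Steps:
I(S) = 9
B(s) = s*(6 + s)
a = 5304 (a = 442*(-12 + 24) = 442*12 = 5304)
a - B(I(0))*u(-6)*26 = 5304 - (9*(6 + 9))*(-6)*26 = 5304 - (9*15)*(-6)*26 = 5304 - 135*(-6)*26 = 5304 - (-810)*26 = 5304 - 1*(-21060) = 5304 + 21060 = 26364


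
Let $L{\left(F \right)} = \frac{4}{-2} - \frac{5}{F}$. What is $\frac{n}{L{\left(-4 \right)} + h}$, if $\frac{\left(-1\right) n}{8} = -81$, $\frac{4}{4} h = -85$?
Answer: $- \frac{2592}{343} \approx -7.5569$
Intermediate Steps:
$h = -85$
$L{\left(F \right)} = -2 - \frac{5}{F}$ ($L{\left(F \right)} = 4 \left(- \frac{1}{2}\right) - \frac{5}{F} = -2 - \frac{5}{F}$)
$n = 648$ ($n = \left(-8\right) \left(-81\right) = 648$)
$\frac{n}{L{\left(-4 \right)} + h} = \frac{1}{\left(-2 - \frac{5}{-4}\right) - 85} \cdot 648 = \frac{1}{\left(-2 - - \frac{5}{4}\right) - 85} \cdot 648 = \frac{1}{\left(-2 + \frac{5}{4}\right) - 85} \cdot 648 = \frac{1}{- \frac{3}{4} - 85} \cdot 648 = \frac{1}{- \frac{343}{4}} \cdot 648 = \left(- \frac{4}{343}\right) 648 = - \frac{2592}{343}$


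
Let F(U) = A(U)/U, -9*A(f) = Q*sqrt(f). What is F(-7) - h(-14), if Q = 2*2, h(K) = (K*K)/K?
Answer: 14 + 4*I*sqrt(7)/63 ≈ 14.0 + 0.16798*I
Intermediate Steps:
h(K) = K (h(K) = K**2/K = K)
Q = 4
A(f) = -4*sqrt(f)/9
F(U) = -4/(9*sqrt(U)) (F(U) = (-4*sqrt(U)/9)/U = -4/(9*sqrt(U)))
F(-7) - h(-14) = -(-4)*I*sqrt(7)/63 - 1*(-14) = -(-4)*I*sqrt(7)/63 + 14 = 4*I*sqrt(7)/63 + 14 = 14 + 4*I*sqrt(7)/63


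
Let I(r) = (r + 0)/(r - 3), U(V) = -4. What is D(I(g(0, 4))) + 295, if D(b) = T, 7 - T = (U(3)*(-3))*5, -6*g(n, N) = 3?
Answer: 242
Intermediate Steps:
g(n, N) = -1/2 (g(n, N) = -1/6*3 = -1/2)
I(r) = r/(-3 + r)
T = -53 (T = 7 - (-4*(-3))*5 = 7 - 12*5 = 7 - 1*60 = 7 - 60 = -53)
D(b) = -53
D(I(g(0, 4))) + 295 = -53 + 295 = 242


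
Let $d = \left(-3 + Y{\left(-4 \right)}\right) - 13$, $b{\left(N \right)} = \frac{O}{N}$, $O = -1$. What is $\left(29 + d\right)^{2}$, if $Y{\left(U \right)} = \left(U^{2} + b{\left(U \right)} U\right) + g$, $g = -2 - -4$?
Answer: $900$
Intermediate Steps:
$b{\left(N \right)} = - \frac{1}{N}$
$g = 2$ ($g = -2 + 4 = 2$)
$Y{\left(U \right)} = 1 + U^{2}$ ($Y{\left(U \right)} = \left(U^{2} + - \frac{1}{U} U\right) + 2 = \left(U^{2} - 1\right) + 2 = \left(-1 + U^{2}\right) + 2 = 1 + U^{2}$)
$d = 1$ ($d = \left(-3 + \left(1 + \left(-4\right)^{2}\right)\right) - 13 = \left(-3 + \left(1 + 16\right)\right) - 13 = \left(-3 + 17\right) - 13 = 14 - 13 = 1$)
$\left(29 + d\right)^{2} = \left(29 + 1\right)^{2} = 30^{2} = 900$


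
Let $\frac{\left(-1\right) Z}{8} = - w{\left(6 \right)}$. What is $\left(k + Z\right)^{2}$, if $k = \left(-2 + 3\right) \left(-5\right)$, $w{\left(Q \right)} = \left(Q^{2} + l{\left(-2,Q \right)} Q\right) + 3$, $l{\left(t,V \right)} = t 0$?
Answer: $94249$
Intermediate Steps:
$l{\left(t,V \right)} = 0$
$w{\left(Q \right)} = 3 + Q^{2}$ ($w{\left(Q \right)} = \left(Q^{2} + 0 Q\right) + 3 = \left(Q^{2} + 0\right) + 3 = Q^{2} + 3 = 3 + Q^{2}$)
$Z = 312$ ($Z = - 8 \left(- (3 + 6^{2})\right) = - 8 \left(- (3 + 36)\right) = - 8 \left(\left(-1\right) 39\right) = \left(-8\right) \left(-39\right) = 312$)
$k = -5$ ($k = 1 \left(-5\right) = -5$)
$\left(k + Z\right)^{2} = \left(-5 + 312\right)^{2} = 307^{2} = 94249$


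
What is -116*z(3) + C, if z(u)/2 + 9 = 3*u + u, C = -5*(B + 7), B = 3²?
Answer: -776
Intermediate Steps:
B = 9
C = -80 (C = -5*(9 + 7) = -5*16 = -80)
z(u) = -18 + 8*u (z(u) = -18 + 2*(3*u + u) = -18 + 2*(4*u) = -18 + 8*u)
-116*z(3) + C = -116*(-18 + 8*3) - 80 = -116*(-18 + 24) - 80 = -116*6 - 80 = -696 - 80 = -776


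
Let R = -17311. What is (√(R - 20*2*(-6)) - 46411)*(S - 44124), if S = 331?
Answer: 2032476923 - 43793*I*√17071 ≈ 2.0325e+9 - 5.7218e+6*I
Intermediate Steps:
(√(R - 20*2*(-6)) - 46411)*(S - 44124) = (√(-17311 - 20*2*(-6)) - 46411)*(331 - 44124) = (√(-17311 - 40*(-6)) - 46411)*(-43793) = (√(-17311 + 240) - 46411)*(-43793) = (√(-17071) - 46411)*(-43793) = (I*√17071 - 46411)*(-43793) = (-46411 + I*√17071)*(-43793) = 2032476923 - 43793*I*√17071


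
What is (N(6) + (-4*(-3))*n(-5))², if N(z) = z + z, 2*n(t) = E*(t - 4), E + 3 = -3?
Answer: 112896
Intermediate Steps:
E = -6 (E = -3 - 3 = -6)
n(t) = 12 - 3*t (n(t) = (-6*(t - 4))/2 = (-6*(-4 + t))/2 = (24 - 6*t)/2 = 12 - 3*t)
N(z) = 2*z
(N(6) + (-4*(-3))*n(-5))² = (2*6 + (-4*(-3))*(12 - 3*(-5)))² = (12 + 12*(12 + 15))² = (12 + 12*27)² = (12 + 324)² = 336² = 112896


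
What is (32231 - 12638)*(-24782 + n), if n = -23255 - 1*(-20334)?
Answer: -542784879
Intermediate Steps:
n = -2921 (n = -23255 + 20334 = -2921)
(32231 - 12638)*(-24782 + n) = (32231 - 12638)*(-24782 - 2921) = 19593*(-27703) = -542784879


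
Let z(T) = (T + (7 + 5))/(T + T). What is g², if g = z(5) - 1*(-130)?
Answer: 1734489/100 ≈ 17345.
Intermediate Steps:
z(T) = (12 + T)/(2*T) (z(T) = (T + 12)/((2*T)) = (12 + T)*(1/(2*T)) = (12 + T)/(2*T))
g = 1317/10 (g = (½)*(12 + 5)/5 - 1*(-130) = (½)*(⅕)*17 + 130 = 17/10 + 130 = 1317/10 ≈ 131.70)
g² = (1317/10)² = 1734489/100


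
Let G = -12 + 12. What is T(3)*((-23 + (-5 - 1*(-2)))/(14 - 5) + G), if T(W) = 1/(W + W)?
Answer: -13/27 ≈ -0.48148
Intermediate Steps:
T(W) = 1/(2*W)
G = 0
T(3)*((-23 + (-5 - 1*(-2)))/(14 - 5) + G) = ((½)/3)*((-23 + (-5 - 1*(-2)))/(14 - 5) + 0) = ((½)*(⅓))*((-23 + (-5 + 2))/9 + 0) = ((-23 - 3)*(⅑) + 0)/6 = (-26*⅑ + 0)/6 = (-26/9 + 0)/6 = (⅙)*(-26/9) = -13/27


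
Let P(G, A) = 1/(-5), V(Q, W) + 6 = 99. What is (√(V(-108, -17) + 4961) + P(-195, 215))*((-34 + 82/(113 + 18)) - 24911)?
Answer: 3267713/655 - 62086547*√14/131 ≈ -1.7683e+6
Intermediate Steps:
V(Q, W) = 93 (V(Q, W) = -6 + 99 = 93)
P(G, A) = -⅕
(√(V(-108, -17) + 4961) + P(-195, 215))*((-34 + 82/(113 + 18)) - 24911) = (√(93 + 4961) - ⅕)*((-34 + 82/(113 + 18)) - 24911) = (√5054 - ⅕)*((-34 + 82/131) - 24911) = (19*√14 - ⅕)*((-34 + (1/131)*82) - 24911) = (-⅕ + 19*√14)*((-34 + 82/131) - 24911) = (-⅕ + 19*√14)*(-4372/131 - 24911) = (-⅕ + 19*√14)*(-3267713/131) = 3267713/655 - 62086547*√14/131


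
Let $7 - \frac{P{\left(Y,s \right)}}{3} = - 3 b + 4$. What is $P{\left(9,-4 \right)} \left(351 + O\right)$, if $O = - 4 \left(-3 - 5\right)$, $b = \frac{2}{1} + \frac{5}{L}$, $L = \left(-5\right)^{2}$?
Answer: $\frac{55152}{5} \approx 11030.0$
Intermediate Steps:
$L = 25$
$b = \frac{11}{5}$ ($b = \frac{2}{1} + \frac{5}{25} = 2 \cdot 1 + 5 \cdot \frac{1}{25} = 2 + \frac{1}{5} = \frac{11}{5} \approx 2.2$)
$O = 32$ ($O = \left(-4\right) \left(-8\right) = 32$)
$P{\left(Y,s \right)} = \frac{144}{5}$ ($P{\left(Y,s \right)} = 21 - 3 \left(\left(-3\right) \frac{11}{5} + 4\right) = 21 - 3 \left(- \frac{33}{5} + 4\right) = 21 - - \frac{39}{5} = 21 + \frac{39}{5} = \frac{144}{5}$)
$P{\left(9,-4 \right)} \left(351 + O\right) = \frac{144 \left(351 + 32\right)}{5} = \frac{144}{5} \cdot 383 = \frac{55152}{5}$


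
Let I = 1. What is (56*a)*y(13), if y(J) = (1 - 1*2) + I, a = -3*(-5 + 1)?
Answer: 0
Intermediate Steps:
a = 12 (a = -3*(-4) = 12)
y(J) = 0 (y(J) = (1 - 1*2) + 1 = (1 - 2) + 1 = -1 + 1 = 0)
(56*a)*y(13) = (56*12)*0 = 672*0 = 0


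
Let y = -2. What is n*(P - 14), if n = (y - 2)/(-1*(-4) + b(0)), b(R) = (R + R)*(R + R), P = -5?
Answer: 19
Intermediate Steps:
b(R) = 4*R**2 (b(R) = (2*R)*(2*R) = 4*R**2)
n = -1 (n = (-2 - 2)/(-1*(-4) + 4*0**2) = -4/(4 + 4*0) = -4/(4 + 0) = -4/4 = -4*1/4 = -1)
n*(P - 14) = -(-5 - 14) = -1*(-19) = 19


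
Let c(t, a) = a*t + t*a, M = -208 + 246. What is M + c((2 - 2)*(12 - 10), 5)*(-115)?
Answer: 38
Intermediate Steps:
M = 38
c(t, a) = 2*a*t (c(t, a) = a*t + a*t = 2*a*t)
M + c((2 - 2)*(12 - 10), 5)*(-115) = 38 + (2*5*((2 - 2)*(12 - 10)))*(-115) = 38 + (2*5*(0*2))*(-115) = 38 + (2*5*0)*(-115) = 38 + 0*(-115) = 38 + 0 = 38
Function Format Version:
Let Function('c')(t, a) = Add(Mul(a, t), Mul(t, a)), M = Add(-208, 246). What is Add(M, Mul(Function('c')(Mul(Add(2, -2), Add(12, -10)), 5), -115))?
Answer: 38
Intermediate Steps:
M = 38
Function('c')(t, a) = Mul(2, a, t) (Function('c')(t, a) = Add(Mul(a, t), Mul(a, t)) = Mul(2, a, t))
Add(M, Mul(Function('c')(Mul(Add(2, -2), Add(12, -10)), 5), -115)) = Add(38, Mul(Mul(2, 5, Mul(Add(2, -2), Add(12, -10))), -115)) = Add(38, Mul(Mul(2, 5, Mul(0, 2)), -115)) = Add(38, Mul(Mul(2, 5, 0), -115)) = Add(38, Mul(0, -115)) = Add(38, 0) = 38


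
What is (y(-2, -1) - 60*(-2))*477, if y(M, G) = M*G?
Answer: 58194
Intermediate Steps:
y(M, G) = G*M
(y(-2, -1) - 60*(-2))*477 = (-1*(-2) - 60*(-2))*477 = (2 + 120)*477 = 122*477 = 58194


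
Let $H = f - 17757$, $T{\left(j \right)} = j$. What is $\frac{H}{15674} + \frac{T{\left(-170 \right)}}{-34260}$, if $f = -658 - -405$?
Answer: $- \frac{30717901}{26849562} \approx -1.1441$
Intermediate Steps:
$f = -253$ ($f = -658 + 405 = -253$)
$H = -18010$ ($H = -253 - 17757 = -18010$)
$\frac{H}{15674} + \frac{T{\left(-170 \right)}}{-34260} = - \frac{18010}{15674} - \frac{170}{-34260} = \left(-18010\right) \frac{1}{15674} - - \frac{17}{3426} = - \frac{9005}{7837} + \frac{17}{3426} = - \frac{30717901}{26849562}$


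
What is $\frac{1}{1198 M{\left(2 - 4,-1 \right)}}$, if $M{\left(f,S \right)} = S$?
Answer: $- \frac{1}{1198} \approx -0.00083472$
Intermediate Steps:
$\frac{1}{1198 M{\left(2 - 4,-1 \right)}} = \frac{1}{1198 \left(-1\right)} = \frac{1}{-1198} = - \frac{1}{1198}$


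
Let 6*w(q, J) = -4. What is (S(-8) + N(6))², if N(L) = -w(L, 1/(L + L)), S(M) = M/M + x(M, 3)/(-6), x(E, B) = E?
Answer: 9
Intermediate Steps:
w(q, J) = -⅔ (w(q, J) = (⅙)*(-4) = -⅔)
S(M) = 1 - M/6 (S(M) = M/M + M/(-6) = 1 + M*(-⅙) = 1 - M/6)
N(L) = ⅔ (N(L) = -1*(-⅔) = ⅔)
(S(-8) + N(6))² = ((1 - ⅙*(-8)) + ⅔)² = ((1 + 4/3) + ⅔)² = (7/3 + ⅔)² = 3² = 9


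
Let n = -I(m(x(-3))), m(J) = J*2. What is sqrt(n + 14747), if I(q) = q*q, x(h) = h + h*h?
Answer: sqrt(14603) ≈ 120.84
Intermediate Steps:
x(h) = h + h**2
m(J) = 2*J
I(q) = q**2
n = -144 (n = -(2*(-3*(1 - 3)))**2 = -(2*(-3*(-2)))**2 = -(2*6)**2 = -1*12**2 = -1*144 = -144)
sqrt(n + 14747) = sqrt(-144 + 14747) = sqrt(14603)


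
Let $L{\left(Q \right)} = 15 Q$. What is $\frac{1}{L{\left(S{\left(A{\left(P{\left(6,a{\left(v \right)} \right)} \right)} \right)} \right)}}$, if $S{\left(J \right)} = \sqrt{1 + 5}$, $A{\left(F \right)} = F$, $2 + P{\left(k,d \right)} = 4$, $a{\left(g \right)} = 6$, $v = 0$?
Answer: $\frac{\sqrt{6}}{90} \approx 0.027217$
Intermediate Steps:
$P{\left(k,d \right)} = 2$ ($P{\left(k,d \right)} = -2 + 4 = 2$)
$S{\left(J \right)} = \sqrt{6}$
$\frac{1}{L{\left(S{\left(A{\left(P{\left(6,a{\left(v \right)} \right)} \right)} \right)} \right)}} = \frac{1}{15 \sqrt{6}} = \frac{\sqrt{6}}{90}$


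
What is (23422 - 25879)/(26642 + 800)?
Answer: -2457/27442 ≈ -0.089534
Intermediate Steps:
(23422 - 25879)/(26642 + 800) = -2457/27442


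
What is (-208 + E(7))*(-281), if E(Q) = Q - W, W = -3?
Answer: 55638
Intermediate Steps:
E(Q) = 3 + Q (E(Q) = Q - 1*(-3) = Q + 3 = 3 + Q)
(-208 + E(7))*(-281) = (-208 + (3 + 7))*(-281) = (-208 + 10)*(-281) = -198*(-281) = 55638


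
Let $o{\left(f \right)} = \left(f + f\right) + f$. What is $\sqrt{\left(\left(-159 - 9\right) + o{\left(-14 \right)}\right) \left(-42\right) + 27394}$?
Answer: $\sqrt{36214} \approx 190.3$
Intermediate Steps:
$o{\left(f \right)} = 3 f$ ($o{\left(f \right)} = 2 f + f = 3 f$)
$\sqrt{\left(\left(-159 - 9\right) + o{\left(-14 \right)}\right) \left(-42\right) + 27394} = \sqrt{\left(\left(-159 - 9\right) + 3 \left(-14\right)\right) \left(-42\right) + 27394} = \sqrt{\left(-168 - 42\right) \left(-42\right) + 27394} = \sqrt{\left(-210\right) \left(-42\right) + 27394} = \sqrt{8820 + 27394} = \sqrt{36214}$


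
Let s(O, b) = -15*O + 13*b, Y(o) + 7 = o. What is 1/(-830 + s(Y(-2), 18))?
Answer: -1/461 ≈ -0.0021692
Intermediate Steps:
Y(o) = -7 + o
1/(-830 + s(Y(-2), 18)) = 1/(-830 + (-15*(-7 - 2) + 13*18)) = 1/(-830 + (-15*(-9) + 234)) = 1/(-830 + (135 + 234)) = 1/(-830 + 369) = 1/(-461) = -1/461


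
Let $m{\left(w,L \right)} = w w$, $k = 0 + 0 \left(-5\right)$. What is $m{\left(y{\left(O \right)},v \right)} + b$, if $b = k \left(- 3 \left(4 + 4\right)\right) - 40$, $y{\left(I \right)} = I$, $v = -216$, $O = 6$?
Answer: $-4$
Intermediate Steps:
$k = 0$ ($k = 0 + 0 = 0$)
$m{\left(w,L \right)} = w^{2}$
$b = -40$ ($b = 0 \left(- 3 \left(4 + 4\right)\right) - 40 = 0 \left(\left(-3\right) 8\right) - 40 = 0 \left(-24\right) - 40 = 0 - 40 = -40$)
$m{\left(y{\left(O \right)},v \right)} + b = 6^{2} - 40 = 36 - 40 = -4$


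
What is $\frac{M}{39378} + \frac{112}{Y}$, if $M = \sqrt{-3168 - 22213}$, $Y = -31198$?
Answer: $- \frac{56}{15599} + \frac{i \sqrt{25381}}{39378} \approx -0.00359 + 0.0040458 i$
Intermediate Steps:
$M = i \sqrt{25381}$ ($M = \sqrt{-25381} = i \sqrt{25381} \approx 159.31 i$)
$\frac{M}{39378} + \frac{112}{Y} = \frac{i \sqrt{25381}}{39378} + \frac{112}{-31198} = i \sqrt{25381} \cdot \frac{1}{39378} + 112 \left(- \frac{1}{31198}\right) = \frac{i \sqrt{25381}}{39378} - \frac{56}{15599} = - \frac{56}{15599} + \frac{i \sqrt{25381}}{39378}$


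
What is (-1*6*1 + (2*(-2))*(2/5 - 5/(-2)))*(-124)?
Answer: 10912/5 ≈ 2182.4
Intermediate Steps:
(-1*6*1 + (2*(-2))*(2/5 - 5/(-2)))*(-124) = (-6*1 - 4*(2*(⅕) - 5*(-½)))*(-124) = (-6 - 4*(⅖ + 5/2))*(-124) = (-6 - 4*29/10)*(-124) = (-6 - 58/5)*(-124) = -88/5*(-124) = 10912/5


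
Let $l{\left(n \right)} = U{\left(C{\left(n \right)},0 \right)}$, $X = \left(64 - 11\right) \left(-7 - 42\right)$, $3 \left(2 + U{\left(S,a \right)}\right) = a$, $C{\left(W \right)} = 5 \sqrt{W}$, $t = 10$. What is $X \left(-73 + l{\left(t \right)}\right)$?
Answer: $194775$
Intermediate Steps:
$U{\left(S,a \right)} = -2 + \frac{a}{3}$
$X = -2597$ ($X = 53 \left(-49\right) = -2597$)
$l{\left(n \right)} = -2$ ($l{\left(n \right)} = -2 + \frac{1}{3} \cdot 0 = -2 + 0 = -2$)
$X \left(-73 + l{\left(t \right)}\right) = - 2597 \left(-73 - 2\right) = \left(-2597\right) \left(-75\right) = 194775$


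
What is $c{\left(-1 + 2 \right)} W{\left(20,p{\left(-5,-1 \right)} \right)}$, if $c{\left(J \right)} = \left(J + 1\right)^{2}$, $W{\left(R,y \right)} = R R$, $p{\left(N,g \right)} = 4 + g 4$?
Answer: $1600$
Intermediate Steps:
$p{\left(N,g \right)} = 4 + 4 g$
$W{\left(R,y \right)} = R^{2}$
$c{\left(J \right)} = \left(1 + J\right)^{2}$
$c{\left(-1 + 2 \right)} W{\left(20,p{\left(-5,-1 \right)} \right)} = \left(1 + \left(-1 + 2\right)\right)^{2} \cdot 20^{2} = \left(1 + 1\right)^{2} \cdot 400 = 2^{2} \cdot 400 = 4 \cdot 400 = 1600$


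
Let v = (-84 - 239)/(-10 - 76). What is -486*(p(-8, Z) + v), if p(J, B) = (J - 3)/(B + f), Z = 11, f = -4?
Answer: -319545/301 ≈ -1061.6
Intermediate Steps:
p(J, B) = (-3 + J)/(-4 + B) (p(J, B) = (J - 3)/(B - 4) = (-3 + J)/(-4 + B))
v = 323/86 (v = -323/(-86) = -323*(-1/86) = 323/86 ≈ 3.7558)
-486*(p(-8, Z) + v) = -486*((-3 - 8)/(-4 + 11) + 323/86) = -486*(-11/7 + 323/86) = -486*1315/602 = -319545/301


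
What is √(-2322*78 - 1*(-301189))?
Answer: √120073 ≈ 346.52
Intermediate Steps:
√(-2322*78 - 1*(-301189)) = √(-181116 + 301189) = √120073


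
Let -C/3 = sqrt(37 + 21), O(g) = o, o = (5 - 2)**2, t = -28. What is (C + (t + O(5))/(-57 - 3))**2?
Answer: 1879561/3600 - 19*sqrt(58)/10 ≈ 507.63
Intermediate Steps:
o = 9 (o = 3**2 = 9)
O(g) = 9
C = -3*sqrt(58) (C = -3*sqrt(37 + 21) = -3*sqrt(58) ≈ -22.847)
(C + (t + O(5))/(-57 - 3))**2 = (-3*sqrt(58) + (-28 + 9)/(-57 - 3))**2 = (-3*sqrt(58) - 19/(-60))**2 = (-3*sqrt(58) - 19*(-1/60))**2 = (-3*sqrt(58) + 19/60)**2 = (19/60 - 3*sqrt(58))**2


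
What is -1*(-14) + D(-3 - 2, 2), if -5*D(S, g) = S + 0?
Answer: 15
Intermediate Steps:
D(S, g) = -S/5 (D(S, g) = -(S + 0)/5 = -S/5)
-1*(-14) + D(-3 - 2, 2) = -1*(-14) - (-3 - 2)/5 = 14 - ⅕*(-5) = 14 + 1 = 15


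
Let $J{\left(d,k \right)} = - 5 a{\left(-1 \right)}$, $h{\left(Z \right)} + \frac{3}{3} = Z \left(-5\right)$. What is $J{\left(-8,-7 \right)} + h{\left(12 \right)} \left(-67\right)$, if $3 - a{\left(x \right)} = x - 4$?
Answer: $4047$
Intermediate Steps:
$a{\left(x \right)} = 7 - x$ ($a{\left(x \right)} = 3 - \left(x - 4\right) = 3 - \left(-4 + x\right) = 7 - x$)
$h{\left(Z \right)} = -1 - 5 Z$ ($h{\left(Z \right)} = -1 + Z \left(-5\right) = -1 - 5 Z$)
$J{\left(d,k \right)} = -40$ ($J{\left(d,k \right)} = - 5 \left(7 - -1\right) = - 5 \left(7 + 1\right) = \left(-5\right) 8 = -40$)
$J{\left(-8,-7 \right)} + h{\left(12 \right)} \left(-67\right) = -40 + \left(-1 - 60\right) \left(-67\right) = -40 - -4087 = -40 + 4087 = 4047$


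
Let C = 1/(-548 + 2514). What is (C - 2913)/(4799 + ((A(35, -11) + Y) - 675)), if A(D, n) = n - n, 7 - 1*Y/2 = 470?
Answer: -5726957/6287268 ≈ -0.91088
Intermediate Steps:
Y = -926 (Y = 14 - 2*470 = 14 - 940 = -926)
A(D, n) = 0
C = 1/1966 ≈ 0.00050865
(C - 2913)/(4799 + ((A(35, -11) + Y) - 675)) = (1/1966 - 2913)/(4799 + ((0 - 926) - 675)) = -5726957/(1966*(4799 + (-926 - 675))) = -5726957/(1966*(4799 - 1601)) = -5726957/1966/3198 = -5726957/1966*1/3198 = -5726957/6287268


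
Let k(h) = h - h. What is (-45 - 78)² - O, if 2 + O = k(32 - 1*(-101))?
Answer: 15131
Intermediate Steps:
k(h) = 0
O = -2 (O = -2 + 0 = -2)
(-45 - 78)² - O = (-45 - 78)² - 1*(-2) = (-123)² + 2 = 15129 + 2 = 15131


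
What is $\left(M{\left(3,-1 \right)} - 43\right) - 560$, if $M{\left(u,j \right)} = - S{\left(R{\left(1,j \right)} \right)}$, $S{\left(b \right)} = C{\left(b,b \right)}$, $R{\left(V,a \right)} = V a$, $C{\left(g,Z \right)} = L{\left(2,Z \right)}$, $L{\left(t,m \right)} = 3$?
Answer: $-606$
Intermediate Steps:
$C{\left(g,Z \right)} = 3$
$S{\left(b \right)} = 3$
$M{\left(u,j \right)} = -3$ ($M{\left(u,j \right)} = \left(-1\right) 3 = -3$)
$\left(M{\left(3,-1 \right)} - 43\right) - 560 = \left(-3 - 43\right) - 560 = -46 - 560 = -606$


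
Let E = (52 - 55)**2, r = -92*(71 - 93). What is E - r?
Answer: -2015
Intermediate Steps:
r = 2024 (r = -92*(-22) = 2024)
E = 9 (E = (-3)**2 = 9)
E - r = 9 - 1*2024 = 9 - 2024 = -2015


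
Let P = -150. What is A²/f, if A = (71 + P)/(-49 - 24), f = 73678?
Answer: 6241/392630062 ≈ 1.5895e-5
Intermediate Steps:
A = 79/73 (A = (71 - 150)/(-49 - 24) = -79/(-73) = -79*(-1/73) = 79/73 ≈ 1.0822)
A²/f = (79/73)²/73678 = (6241/5329)*(1/73678) = 6241/392630062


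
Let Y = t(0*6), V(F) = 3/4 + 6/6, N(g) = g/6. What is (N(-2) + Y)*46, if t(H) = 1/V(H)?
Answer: 230/21 ≈ 10.952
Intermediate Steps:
N(g) = g/6 (N(g) = g*(1/6) = g/6)
V(F) = 7/4 (V(F) = 3*(1/4) + 6*(1/6) = 3/4 + 1 = 7/4)
t(H) = 4/7 (t(H) = 1/(7/4) = 4/7)
Y = 4/7 ≈ 0.57143
(N(-2) + Y)*46 = ((1/6)*(-2) + 4/7)*46 = (-1/3 + 4/7)*46 = (5/21)*46 = 230/21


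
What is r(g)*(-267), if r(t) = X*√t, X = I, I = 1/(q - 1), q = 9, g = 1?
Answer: -267/8 ≈ -33.375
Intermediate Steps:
I = ⅛ (I = 1/(9 - 1) = 1/8 = ⅛ ≈ 0.12500)
X = ⅛ ≈ 0.12500
r(t) = √t/8
r(g)*(-267) = (√1/8)*(-267) = ((⅛)*1)*(-267) = (⅛)*(-267) = -267/8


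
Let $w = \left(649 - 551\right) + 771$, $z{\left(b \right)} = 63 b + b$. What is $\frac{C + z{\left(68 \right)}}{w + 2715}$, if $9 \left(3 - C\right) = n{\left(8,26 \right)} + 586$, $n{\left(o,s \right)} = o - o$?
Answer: $\frac{38609}{32256} \approx 1.197$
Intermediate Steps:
$n{\left(o,s \right)} = 0$
$z{\left(b \right)} = 64 b$
$w = 869$ ($w = 98 + 771 = 869$)
$C = - \frac{559}{9}$ ($C = 3 - \frac{0 + 586}{9} = 3 - \frac{586}{9} = - \frac{559}{9} \approx -62.111$)
$\frac{C + z{\left(68 \right)}}{w + 2715} = \frac{- \frac{559}{9} + 64 \cdot 68}{869 + 2715} = \frac{- \frac{559}{9} + 4352}{3584} = \frac{38609}{9} \cdot \frac{1}{3584} = \frac{38609}{32256}$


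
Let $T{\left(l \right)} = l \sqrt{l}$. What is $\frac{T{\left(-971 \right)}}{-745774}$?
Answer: $\frac{971 i \sqrt{971}}{745774} \approx 0.040572 i$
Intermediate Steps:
$T{\left(l \right)} = l^{\frac{3}{2}}$
$\frac{T{\left(-971 \right)}}{-745774} = \frac{\left(-971\right)^{\frac{3}{2}}}{-745774} = - 971 i \sqrt{971} \left(- \frac{1}{745774}\right) = \frac{971 i \sqrt{971}}{745774}$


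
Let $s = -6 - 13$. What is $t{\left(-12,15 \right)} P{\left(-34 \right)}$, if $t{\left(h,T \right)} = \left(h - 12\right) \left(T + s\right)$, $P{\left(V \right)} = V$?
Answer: $-3264$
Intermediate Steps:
$s = -19$ ($s = -6 - 13 = -19$)
$t{\left(h,T \right)} = \left(-19 + T\right) \left(-12 + h\right)$ ($t{\left(h,T \right)} = \left(h - 12\right) \left(T - 19\right) = \left(-12 + h\right) \left(-19 + T\right) = \left(-19 + T\right) \left(-12 + h\right)$)
$t{\left(-12,15 \right)} P{\left(-34 \right)} = \left(228 - -228 - 180 + 15 \left(-12\right)\right) \left(-34\right) = \left(228 + 228 - 180 - 180\right) \left(-34\right) = 96 \left(-34\right) = -3264$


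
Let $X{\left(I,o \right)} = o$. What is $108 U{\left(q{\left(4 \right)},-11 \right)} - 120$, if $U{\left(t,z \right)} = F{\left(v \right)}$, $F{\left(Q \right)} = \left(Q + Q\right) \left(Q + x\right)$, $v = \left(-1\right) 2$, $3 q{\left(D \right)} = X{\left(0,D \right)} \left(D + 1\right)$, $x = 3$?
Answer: $-552$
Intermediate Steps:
$q{\left(D \right)} = \frac{D \left(1 + D\right)}{3}$ ($q{\left(D \right)} = \frac{D \left(D + 1\right)}{3} = \frac{D \left(1 + D\right)}{3}$)
$v = -2$
$F{\left(Q \right)} = 2 Q \left(3 + Q\right)$ ($F{\left(Q \right)} = \left(Q + Q\right) \left(Q + 3\right) = 2 Q \left(3 + Q\right)$)
$U{\left(t,z \right)} = -4$ ($U{\left(t,z \right)} = 2 \left(-2\right) \left(3 - 2\right) = 2 \left(-2\right) 1 = -4$)
$108 U{\left(q{\left(4 \right)},-11 \right)} - 120 = 108 \left(-4\right) - 120 = -432 - 120 = -552$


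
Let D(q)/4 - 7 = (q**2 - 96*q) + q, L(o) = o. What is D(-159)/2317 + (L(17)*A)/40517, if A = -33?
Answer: 6545112887/93877889 ≈ 69.719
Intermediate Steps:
D(q) = 28 - 380*q + 4*q**2 (D(q) = 28 + 4*((q**2 - 96*q) + q) = 28 + 4*(q**2 - 95*q) = 28 + (-380*q + 4*q**2) = 28 - 380*q + 4*q**2)
D(-159)/2317 + (L(17)*A)/40517 = (28 - 380*(-159) + 4*(-159)**2)/2317 + (17*(-33))/40517 = (28 + 60420 + 4*25281)*(1/2317) - 561*1/40517 = (28 + 60420 + 101124)*(1/2317) - 561/40517 = 161572*(1/2317) - 561/40517 = 161572/2317 - 561/40517 = 6545112887/93877889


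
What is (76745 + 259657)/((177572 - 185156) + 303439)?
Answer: 336402/295855 ≈ 1.1371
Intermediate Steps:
(76745 + 259657)/((177572 - 185156) + 303439) = 336402/(-7584 + 303439) = 336402/295855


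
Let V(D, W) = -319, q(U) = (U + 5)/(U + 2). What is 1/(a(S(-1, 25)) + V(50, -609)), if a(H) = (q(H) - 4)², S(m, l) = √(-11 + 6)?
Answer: (-I - 4*√5)/(283*I + 1258*√5) ≈ -0.0031832 - 3.5249e-5*I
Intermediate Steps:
q(U) = (5 + U)/(2 + U)
S(m, l) = I*√5 (S(m, l) = √(-5) = I*√5)
a(H) = (-4 + (5 + H)/(2 + H))² (a(H) = ((5 + H)/(2 + H) - 4)² = (-4 + (5 + H)/(2 + H))²)
1/(a(S(-1, 25)) + V(50, -609)) = 1/(9*(1 + I*√5)²/(2 + I*√5)² - 319) = 1/(-319 + 9*(1 + I*√5)²/(2 + I*√5)²)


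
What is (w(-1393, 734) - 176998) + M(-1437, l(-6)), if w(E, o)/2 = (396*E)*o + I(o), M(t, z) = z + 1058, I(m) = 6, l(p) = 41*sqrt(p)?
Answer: -809965832 + 41*I*sqrt(6) ≈ -8.0997e+8 + 100.43*I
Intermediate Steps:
M(t, z) = 1058 + z
w(E, o) = 12 + 792*E*o (w(E, o) = 2*((396*E)*o + 6) = 2*(396*E*o + 6) = 2*(6 + 396*E*o) = 12 + 792*E*o)
(w(-1393, 734) - 176998) + M(-1437, l(-6)) = ((12 + 792*(-1393)*734) - 176998) + (1058 + 41*sqrt(-6)) = ((12 - 809789904) - 176998) + (1058 + 41*(I*sqrt(6))) = (-809789892 - 176998) + (1058 + 41*I*sqrt(6)) = -809966890 + (1058 + 41*I*sqrt(6)) = -809965832 + 41*I*sqrt(6)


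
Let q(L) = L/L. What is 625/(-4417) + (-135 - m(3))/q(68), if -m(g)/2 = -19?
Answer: -764766/4417 ≈ -173.14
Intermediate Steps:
q(L) = 1
m(g) = 38 (m(g) = -2*(-19) = 38)
625/(-4417) + (-135 - m(3))/q(68) = 625/(-4417) + (-135 - 1*38)/1 = 625*(-1/4417) + (-135 - 38)*1 = -625/4417 - 173*1 = -625/4417 - 173 = -764766/4417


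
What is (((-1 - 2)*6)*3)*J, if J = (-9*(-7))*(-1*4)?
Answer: 13608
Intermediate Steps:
J = -252 (J = 63*(-4) = -252)
(((-1 - 2)*6)*3)*J = (((-1 - 2)*6)*3)*(-252) = (-3*6*3)*(-252) = -18*3*(-252) = -54*(-252) = 13608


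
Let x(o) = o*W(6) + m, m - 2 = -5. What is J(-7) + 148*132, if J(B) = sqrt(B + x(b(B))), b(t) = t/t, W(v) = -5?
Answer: 19536 + I*sqrt(15) ≈ 19536.0 + 3.873*I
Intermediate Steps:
m = -3 (m = 2 - 5 = -3)
b(t) = 1
x(o) = -3 - 5*o (x(o) = o*(-5) - 3 = -5*o - 3 = -3 - 5*o)
J(B) = sqrt(-8 + B) (J(B) = sqrt(B + (-3 - 5*1)) = sqrt(B + (-3 - 5)) = sqrt(B - 8) = sqrt(-8 + B))
J(-7) + 148*132 = sqrt(-8 - 7) + 148*132 = sqrt(-15) + 19536 = I*sqrt(15) + 19536 = 19536 + I*sqrt(15)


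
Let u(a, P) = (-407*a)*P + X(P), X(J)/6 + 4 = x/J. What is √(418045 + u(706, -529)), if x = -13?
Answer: √80631205809/23 ≈ 12346.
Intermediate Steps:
X(J) = -24 - 78/J (X(J) = -24 + 6*(-13/J) = -24 - 78/J)
u(a, P) = -24 - 78/P - 407*P*a (u(a, P) = (-407*a)*P + (-24 - 78/P) = -407*P*a + (-24 - 78/P) = -24 - 78/P - 407*P*a)
√(418045 + u(706, -529)) = √(418045 + (-24 - 78/(-529) - 407*(-529)*706)) = √(418045 + (-24 - 78*(-1/529) + 152003918)) = √(418045 + (-24 + 78/529 + 152003918)) = √(418045 + 80410060004/529) = √(80631205809/529) = √80631205809/23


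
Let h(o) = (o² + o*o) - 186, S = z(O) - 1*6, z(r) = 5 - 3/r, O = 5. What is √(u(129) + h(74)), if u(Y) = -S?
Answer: 3*√29910/5 ≈ 103.77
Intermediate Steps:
S = -8/5 (S = (5 - 3/5) - 1*6 = (5 - 3*⅕) - 6 = (5 - ⅗) - 6 = 22/5 - 6 = -8/5 ≈ -1.6000)
h(o) = -186 + 2*o² (h(o) = (o² + o²) - 186 = 2*o² - 186 = -186 + 2*o²)
u(Y) = 8/5 (u(Y) = -1*(-8/5) = 8/5)
√(u(129) + h(74)) = √(8/5 + (-186 + 2*74²)) = √(8/5 + (-186 + 2*5476)) = √(8/5 + (-186 + 10952)) = √(8/5 + 10766) = √(53838/5) = 3*√29910/5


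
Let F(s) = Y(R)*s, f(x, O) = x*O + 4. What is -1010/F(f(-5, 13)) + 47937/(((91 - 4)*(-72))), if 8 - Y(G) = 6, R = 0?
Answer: 2749/4392 ≈ 0.62591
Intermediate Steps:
Y(G) = 2 (Y(G) = 8 - 1*6 = 8 - 6 = 2)
f(x, O) = 4 + O*x (f(x, O) = O*x + 4 = 4 + O*x)
F(s) = 2*s
-1010/F(f(-5, 13)) + 47937/(((91 - 4)*(-72))) = -1010*1/(2*(4 + 13*(-5))) + 47937/(((91 - 4)*(-72))) = -1010*1/(2*(4 - 65)) + 47937/((87*(-72))) = -1010/(2*(-61)) + 47937/(-6264) = -1010/(-122) + 47937*(-1/6264) = -1010*(-1/122) - 551/72 = 505/61 - 551/72 = 2749/4392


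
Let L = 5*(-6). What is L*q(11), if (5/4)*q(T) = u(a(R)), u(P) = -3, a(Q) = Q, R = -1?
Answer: 72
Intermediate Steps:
L = -30
q(T) = -12/5 (q(T) = (⅘)*(-3) = -12/5)
L*q(11) = -30*(-12/5) = 72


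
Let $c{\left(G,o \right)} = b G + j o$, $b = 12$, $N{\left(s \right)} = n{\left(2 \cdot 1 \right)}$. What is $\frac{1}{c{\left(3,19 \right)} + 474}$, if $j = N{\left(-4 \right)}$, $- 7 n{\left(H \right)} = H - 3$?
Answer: $\frac{7}{3589} \approx 0.0019504$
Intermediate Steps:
$n{\left(H \right)} = \frac{3}{7} - \frac{H}{7}$ ($n{\left(H \right)} = - \frac{H - 3}{7} = - \frac{-3 + H}{7} = \frac{3}{7} - \frac{H}{7}$)
$N{\left(s \right)} = \frac{1}{7}$ ($N{\left(s \right)} = \frac{3}{7} - \frac{2 \cdot 1}{7} = \frac{3}{7} - \frac{2}{7} = \frac{1}{7}$)
$j = \frac{1}{7} \approx 0.14286$
$c{\left(G,o \right)} = 12 G + \frac{o}{7}$
$\frac{1}{c{\left(3,19 \right)} + 474} = \frac{1}{\left(12 \cdot 3 + \frac{1}{7} \cdot 19\right) + 474} = \frac{1}{\left(36 + \frac{19}{7}\right) + 474} = \frac{1}{\frac{271}{7} + 474} = \frac{1}{\frac{3589}{7}} = \frac{7}{3589}$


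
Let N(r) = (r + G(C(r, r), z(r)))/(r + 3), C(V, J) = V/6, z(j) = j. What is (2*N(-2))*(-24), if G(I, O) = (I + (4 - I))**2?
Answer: -672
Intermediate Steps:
C(V, J) = V/6 (C(V, J) = V*(1/6) = V/6)
G(I, O) = 16 (G(I, O) = 4**2 = 16)
N(r) = (16 + r)/(3 + r) (N(r) = (r + 16)/(r + 3) = (16 + r)/(3 + r))
(2*N(-2))*(-24) = (2*((16 - 2)/(3 - 2)))*(-24) = (2*(14/1))*(-24) = (2*(1*14))*(-24) = (2*14)*(-24) = 28*(-24) = -672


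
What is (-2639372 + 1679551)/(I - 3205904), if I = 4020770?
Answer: -959821/814866 ≈ -1.1779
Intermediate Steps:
(-2639372 + 1679551)/(I - 3205904) = (-2639372 + 1679551)/(4020770 - 3205904) = -959821/814866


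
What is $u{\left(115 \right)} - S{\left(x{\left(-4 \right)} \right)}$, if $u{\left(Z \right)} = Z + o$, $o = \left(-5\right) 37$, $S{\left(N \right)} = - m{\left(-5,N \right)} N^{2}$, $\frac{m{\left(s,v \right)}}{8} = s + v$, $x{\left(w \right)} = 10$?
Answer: $3930$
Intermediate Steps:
$m{\left(s,v \right)} = 8 s + 8 v$ ($m{\left(s,v \right)} = 8 \left(s + v\right) = 8 s + 8 v$)
$S{\left(N \right)} = - N^{2} \left(-40 + 8 N\right)$ ($S{\left(N \right)} = - \left(8 \left(-5\right) + 8 N\right) N^{2} = - \left(-40 + 8 N\right) N^{2} = - N^{2} \left(-40 + 8 N\right)$)
$o = -185$
$u{\left(Z \right)} = -185 + Z$ ($u{\left(Z \right)} = Z - 185 = -185 + Z$)
$u{\left(115 \right)} - S{\left(x{\left(-4 \right)} \right)} = \left(-185 + 115\right) - 8 \cdot 10^{2} \left(5 - 10\right) = -70 - 8 \cdot 100 \left(5 - 10\right) = -70 - 8 \cdot 100 \left(-5\right) = -70 - -4000 = -70 + 4000 = 3930$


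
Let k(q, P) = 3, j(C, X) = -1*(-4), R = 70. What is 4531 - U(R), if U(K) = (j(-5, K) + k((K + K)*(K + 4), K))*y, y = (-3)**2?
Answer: 4468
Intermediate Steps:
j(C, X) = 4
y = 9
U(K) = 63 (U(K) = (4 + 3)*9 = 7*9 = 63)
4531 - U(R) = 4531 - 1*63 = 4531 - 63 = 4468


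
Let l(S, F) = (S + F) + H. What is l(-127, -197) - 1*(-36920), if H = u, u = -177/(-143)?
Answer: 5233405/143 ≈ 36597.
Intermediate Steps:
u = 177/143 (u = -177*(-1/143) = 177/143 ≈ 1.2378)
H = 177/143 ≈ 1.2378
l(S, F) = 177/143 + F + S (l(S, F) = (S + F) + 177/143 = (F + S) + 177/143 = 177/143 + F + S)
l(-127, -197) - 1*(-36920) = (177/143 - 197 - 127) - 1*(-36920) = -46155/143 + 36920 = 5233405/143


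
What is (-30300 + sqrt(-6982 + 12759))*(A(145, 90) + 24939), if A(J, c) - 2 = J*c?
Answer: -1151127300 + 37991*sqrt(5777) ≈ -1.1482e+9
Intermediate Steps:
A(J, c) = 2 + J*c
(-30300 + sqrt(-6982 + 12759))*(A(145, 90) + 24939) = (-30300 + sqrt(-6982 + 12759))*((2 + 145*90) + 24939) = (-30300 + sqrt(5777))*((2 + 13050) + 24939) = (-30300 + sqrt(5777))*(13052 + 24939) = (-30300 + sqrt(5777))*37991 = -1151127300 + 37991*sqrt(5777)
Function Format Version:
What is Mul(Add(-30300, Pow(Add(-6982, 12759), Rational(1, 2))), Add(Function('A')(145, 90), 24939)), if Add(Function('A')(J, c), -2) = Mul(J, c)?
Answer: Add(-1151127300, Mul(37991, Pow(5777, Rational(1, 2)))) ≈ -1.1482e+9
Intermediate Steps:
Function('A')(J, c) = Add(2, Mul(J, c))
Mul(Add(-30300, Pow(Add(-6982, 12759), Rational(1, 2))), Add(Function('A')(145, 90), 24939)) = Mul(Add(-30300, Pow(Add(-6982, 12759), Rational(1, 2))), Add(Add(2, Mul(145, 90)), 24939)) = Mul(Add(-30300, Pow(5777, Rational(1, 2))), Add(Add(2, 13050), 24939)) = Mul(Add(-30300, Pow(5777, Rational(1, 2))), Add(13052, 24939)) = Mul(Add(-30300, Pow(5777, Rational(1, 2))), 37991) = Add(-1151127300, Mul(37991, Pow(5777, Rational(1, 2))))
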